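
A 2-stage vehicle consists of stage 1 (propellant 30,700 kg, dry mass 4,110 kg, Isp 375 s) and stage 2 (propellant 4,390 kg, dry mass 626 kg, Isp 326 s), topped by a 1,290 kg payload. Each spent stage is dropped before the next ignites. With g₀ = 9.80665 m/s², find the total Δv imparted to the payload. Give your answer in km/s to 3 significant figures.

Ignition mass of stage 1 = 30,700+4,110 + 4,390+626 + 1,290 = 41,116 kg.
Stage 1: m₀ = 41,116 kg, m_f = 41,116 − 30,700 = 10,416 kg; Δv = 375×9.80665×ln(3.947) = 3677.5×1.3731 ≈ 5049 m/s.
Stage 2: m₀ = 6,306 kg, m_f = 6,306 − 4,390 = 1,916 kg; Δv = 326×9.80665×ln(3.291) = 3197.0×1.1913 ≈ 3808 m/s.
Total Δv = 5049 + 3808 = 8857 m/s.

Δv ≈ 8.86 km/s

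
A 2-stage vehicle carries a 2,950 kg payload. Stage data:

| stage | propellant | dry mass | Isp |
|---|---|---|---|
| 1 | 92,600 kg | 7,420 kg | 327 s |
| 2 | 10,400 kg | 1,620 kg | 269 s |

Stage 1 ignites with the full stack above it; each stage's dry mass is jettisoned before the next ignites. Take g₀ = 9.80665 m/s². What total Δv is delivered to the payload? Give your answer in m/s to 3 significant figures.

Ignition mass of stage 1 = 92,600+7,420 + 10,400+1,620 + 2,950 = 114,990 kg.
Stage 1: m₀ = 114,990 kg, m_f = 114,990 − 92,600 = 22,390 kg; Δv = 327×9.80665×ln(5.136) = 3206.8×1.6362 ≈ 5247 m/s.
Stage 2: m₀ = 14,970 kg, m_f = 14,970 − 10,400 = 4,570 kg; Δv = 269×9.80665×ln(3.276) = 2638.0×1.1865 ≈ 3130 m/s.
Total Δv = 5247 + 3130 = 8377 m/s.

Δv ≈ 8380 m/s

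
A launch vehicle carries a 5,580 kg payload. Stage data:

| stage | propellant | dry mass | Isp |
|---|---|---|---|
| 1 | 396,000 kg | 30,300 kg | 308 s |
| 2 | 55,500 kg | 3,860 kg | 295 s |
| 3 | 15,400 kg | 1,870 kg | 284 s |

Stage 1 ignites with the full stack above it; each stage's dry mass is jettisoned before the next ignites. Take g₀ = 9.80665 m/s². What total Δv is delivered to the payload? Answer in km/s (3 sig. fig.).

Ignition mass of stage 1 = 396,000+30,300 + 55,500+3,860 + 15,400+1,870 + 5,580 = 508,510 kg.
Stage 1: m₀ = 508,510 kg, m_f = 508,510 − 396,000 = 112,510 kg; Δv = 308×9.80665×ln(4.52) = 3020.4×1.5084 ≈ 4556 m/s.
Stage 2: m₀ = 82,210 kg, m_f = 82,210 − 55,500 = 26,710 kg; Δv = 295×9.80665×ln(3.078) = 2893.0×1.1242 ≈ 3252 m/s.
Stage 3: m₀ = 22,850 kg, m_f = 22,850 − 15,400 = 7,450 kg; Δv = 284×9.80665×ln(3.067) = 2785.1×1.1207 ≈ 3121 m/s.
Total Δv = 4556 + 3252 + 3121 = 10929 m/s.

Δv ≈ 10.9 km/s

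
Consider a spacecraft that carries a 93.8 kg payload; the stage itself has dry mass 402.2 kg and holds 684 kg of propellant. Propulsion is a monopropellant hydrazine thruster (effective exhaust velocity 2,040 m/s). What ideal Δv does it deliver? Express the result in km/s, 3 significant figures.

m₀ = payload + dry + propellant = 93.8 + 402.2 + 684 = 1,180 kg.
m_f = payload + dry = 93.8 + 402.2 = 496 kg.
Using Δv = v_e ln(m₀/m_f): Δv = v_e · ln(m₀/m_f) = 2040.0 × ln(2.379) = 2040.0 × 0.8667 ≈ 1768.1 m/s.

Δv ≈ 1.77 km/s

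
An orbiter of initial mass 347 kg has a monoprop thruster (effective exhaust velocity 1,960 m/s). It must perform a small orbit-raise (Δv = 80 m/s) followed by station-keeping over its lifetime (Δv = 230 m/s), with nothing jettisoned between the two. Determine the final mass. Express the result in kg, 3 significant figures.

After the first burn: m = 347 × exp(−80/1960.0) = 347 × 0.96001 = 333.123 kg.
After the second burn: m = 333.123 × exp(−230/1960.0) = 333.123 × 0.88928 = 296.24 kg.

final mass ≈ 296 kg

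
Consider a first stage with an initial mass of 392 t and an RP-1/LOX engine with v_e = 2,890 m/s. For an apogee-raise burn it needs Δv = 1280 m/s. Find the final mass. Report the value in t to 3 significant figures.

By the Tsiolkovsky rocket equation, m₀/m_f = exp(Δv / v_e) = exp(1280 / 2890.0) = exp(0.4429) = 1.5572.
m_f = m₀ / 1.5572 = 392 / 1.5572 = 251.734 t.

final mass ≈ 252 t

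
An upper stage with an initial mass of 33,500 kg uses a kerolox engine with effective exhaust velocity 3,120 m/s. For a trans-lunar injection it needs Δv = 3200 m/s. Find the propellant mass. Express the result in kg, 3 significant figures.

m₀/m_f = exp(Δv / v_e) = exp(3200 / 3120.0) = exp(1.0256) = 2.7889.
m_f = 33,500 / 2.7889 = 12,011.9 kg, so propellant = m₀ − m_f = 33,500 − 12,011.9 = 21,488.1 kg.

propellant mass ≈ 21500 kg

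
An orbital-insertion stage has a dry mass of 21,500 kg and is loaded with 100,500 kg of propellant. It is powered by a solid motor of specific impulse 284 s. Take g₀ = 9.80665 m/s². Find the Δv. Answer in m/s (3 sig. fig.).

v_e = Isp · g₀ = 284 × 9.80665 = 2785.1 m/s.
m₀ = m_dry + m_prop = 21,500 + 100,500 = 122,000 kg.
By the Tsiolkovsky rocket equation, Δv = v_e · ln(m₀/m_f) = 2785.1 × ln(5.674) = 2785.1 × 1.7360 ≈ 4834.8 m/s.

Δv ≈ 4830 m/s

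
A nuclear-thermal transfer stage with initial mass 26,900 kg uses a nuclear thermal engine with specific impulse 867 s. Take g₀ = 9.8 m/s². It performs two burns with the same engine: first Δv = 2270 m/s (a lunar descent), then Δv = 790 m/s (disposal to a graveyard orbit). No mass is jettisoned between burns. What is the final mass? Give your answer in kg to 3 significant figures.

final mass ≈ 18800 kg

v_e = Isp · g₀ = 867 × 9.8 = 8496.6 m/s.
After the first burn: m = 26900 × exp(−2270/8496.6) = 26900 × 0.76555 = 20,593.3 kg.
After the second burn: m = 20,593.3 × exp(−790/8496.6) = 20,593.3 × 0.91121 = 18,764.8 kg.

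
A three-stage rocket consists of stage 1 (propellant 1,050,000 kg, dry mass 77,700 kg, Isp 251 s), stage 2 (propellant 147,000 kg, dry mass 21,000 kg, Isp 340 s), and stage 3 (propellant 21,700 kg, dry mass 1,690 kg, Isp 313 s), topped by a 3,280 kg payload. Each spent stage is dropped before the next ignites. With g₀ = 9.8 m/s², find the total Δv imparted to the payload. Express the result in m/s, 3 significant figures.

Δv ≈ 13700 m/s

Ignition mass of stage 1 = 1,050,000+77,700 + 147,000+21,000 + 21,700+1,690 + 3,280 = 1,322,370 kg.
Stage 1: m₀ = 1,322,370 kg, m_f = 1,322,370 − 1,050,000 = 272,370 kg; Δv = 251×9.8×ln(4.855) = 2459.8×1.5800 ≈ 3887 m/s.
Stage 2: m₀ = 194,670 kg, m_f = 194,670 − 147,000 = 47,670 kg; Δv = 340×9.8×ln(4.084) = 3332.0×1.4070 ≈ 4688 m/s.
Stage 3: m₀ = 26,670 kg, m_f = 26,670 − 21,700 = 4,970 kg; Δv = 313×9.8×ln(5.366) = 3067.4×1.6801 ≈ 5154 m/s.
Total Δv = 3887 + 4688 + 5154 = 13729 m/s.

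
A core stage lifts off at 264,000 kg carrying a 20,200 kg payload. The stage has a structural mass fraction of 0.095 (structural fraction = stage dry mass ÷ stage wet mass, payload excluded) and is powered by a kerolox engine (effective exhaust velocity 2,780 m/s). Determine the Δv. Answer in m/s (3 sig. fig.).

Δv ≈ 5020 m/s

Stage wet mass = m₀ − payload = 264,000 − 20,200 = 243,800 kg.
Stage dry mass = ε × stage wet mass = 0.095 × 243,800 = 23,161 kg.
Burnout mass m_f = stage dry + payload = 23,161 + 20,200 = 43,361 kg.
Δv = v_e · ln(264,000/43,361) = 2780.0 × ln(6.088) = 2780.0 × 1.8064 ≈ 5022 m/s.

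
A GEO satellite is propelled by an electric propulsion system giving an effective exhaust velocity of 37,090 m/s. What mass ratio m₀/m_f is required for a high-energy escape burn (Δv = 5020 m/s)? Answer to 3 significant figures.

m₀/m_f = exp(Δv / v_e) = exp(5020 / 37090.0) = exp(0.1353) = 1.1449.

mass ratio ≈ 1.14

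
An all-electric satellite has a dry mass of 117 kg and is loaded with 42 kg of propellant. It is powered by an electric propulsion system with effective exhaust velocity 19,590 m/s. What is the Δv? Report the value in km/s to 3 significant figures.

Δv ≈ 6.01 km/s

m₀ = m_dry + m_prop = 117 + 42 = 159 kg.
By the Tsiolkovsky rocket equation, Δv = v_e · ln(m₀/m_f) = 19590.0 × ln(1.359) = 19590.0 × 0.3067 ≈ 6008.8 m/s.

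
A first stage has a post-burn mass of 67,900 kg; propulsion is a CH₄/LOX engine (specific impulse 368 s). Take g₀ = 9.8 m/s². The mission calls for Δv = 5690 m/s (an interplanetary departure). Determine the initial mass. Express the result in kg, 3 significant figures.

initial mass ≈ 329000 kg

v_e = Isp · g₀ = 368 × 9.8 = 3606.4 m/s.
By the Tsiolkovsky rocket equation, m₀/m_f = exp(Δv / v_e) = exp(5690 / 3606.4) = exp(1.5778) = 4.8440.
m₀ = m_f × 4.8440 = 67,900 × 4.8440 = 328,908 kg.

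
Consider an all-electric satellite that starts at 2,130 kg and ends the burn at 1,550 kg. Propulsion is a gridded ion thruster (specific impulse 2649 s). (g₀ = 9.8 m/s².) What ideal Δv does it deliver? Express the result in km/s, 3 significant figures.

Δv ≈ 8.25 km/s

v_e = Isp · g₀ = 2649 × 9.8 = 25960.2 m/s.
Δv = v_e · ln(m₀/m_f) = 25960.2 × ln(1.374) = 25960.2 × 0.3179 ≈ 8251.9 m/s.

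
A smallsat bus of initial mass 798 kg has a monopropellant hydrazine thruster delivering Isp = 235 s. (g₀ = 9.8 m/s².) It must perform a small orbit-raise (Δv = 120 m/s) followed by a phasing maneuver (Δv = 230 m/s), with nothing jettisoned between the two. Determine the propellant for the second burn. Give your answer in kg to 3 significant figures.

v_e = Isp · g₀ = 235 × 9.8 = 2303.0 m/s.
After the first burn: m = 798 × exp(−120/2303.0) = 798 × 0.94923 = 757.486 kg.
After the second burn: m = 757.486 × exp(−230/2303.0) = 757.486 × 0.90496 = 685.495 kg.
Second-burn propellant = 757.486 − 685.495 = 71.991 kg.

propellant for the second burn ≈ 72.0 kg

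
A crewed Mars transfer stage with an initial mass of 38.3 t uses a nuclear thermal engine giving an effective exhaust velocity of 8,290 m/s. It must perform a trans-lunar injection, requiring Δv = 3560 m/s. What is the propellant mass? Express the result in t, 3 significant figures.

propellant mass ≈ 13.4 t

m₀/m_f = exp(Δv / v_e) = exp(3560 / 8290.0) = exp(0.4294) = 1.5364.
m_f = 38.3 / 1.5364 = 24.9284 t, so propellant = m₀ − m_f = 38.3 − 24.9284 = 13.3716 t.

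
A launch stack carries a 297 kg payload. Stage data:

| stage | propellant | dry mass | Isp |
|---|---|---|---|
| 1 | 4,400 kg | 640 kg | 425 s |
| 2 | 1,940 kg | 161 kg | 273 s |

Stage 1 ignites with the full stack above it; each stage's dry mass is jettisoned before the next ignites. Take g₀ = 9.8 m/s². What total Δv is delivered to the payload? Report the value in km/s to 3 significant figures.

Ignition mass of stage 1 = 4,400+640 + 1,940+161 + 297 = 7,438 kg.
Stage 1: m₀ = 7,438 kg, m_f = 7,438 − 4,400 = 3,038 kg; Δv = 425×9.8×ln(2.448) = 4165.0×0.8954 ≈ 3729 m/s.
Stage 2: m₀ = 2,398 kg, m_f = 2,398 − 1,940 = 458 kg; Δv = 273×9.8×ln(5.236) = 2675.4×1.6555 ≈ 4429 m/s.
Total Δv = 3729 + 4429 = 8158 m/s.

Δv ≈ 8.16 km/s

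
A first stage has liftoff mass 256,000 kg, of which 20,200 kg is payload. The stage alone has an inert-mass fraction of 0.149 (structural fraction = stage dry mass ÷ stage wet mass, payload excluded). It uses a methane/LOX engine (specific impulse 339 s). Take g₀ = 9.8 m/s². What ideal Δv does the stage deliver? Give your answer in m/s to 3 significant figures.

Stage wet mass = m₀ − payload = 256,000 − 20,200 = 235,800 kg.
Stage dry mass = ε × stage wet mass = 0.149 × 235,800 = 35,134.2 kg.
Burnout mass m_f = stage dry + payload = 35,134.2 + 20,200 = 55,334.2 kg.
v_e = Isp · g₀ = 339 × 9.8 = 3322.2 m/s.
Δv = v_e · ln(256,000/55,334.2) = 3322.2 × ln(4.626) = 3322.2 × 1.5318 ≈ 5089 m/s.

Δv ≈ 5090 m/s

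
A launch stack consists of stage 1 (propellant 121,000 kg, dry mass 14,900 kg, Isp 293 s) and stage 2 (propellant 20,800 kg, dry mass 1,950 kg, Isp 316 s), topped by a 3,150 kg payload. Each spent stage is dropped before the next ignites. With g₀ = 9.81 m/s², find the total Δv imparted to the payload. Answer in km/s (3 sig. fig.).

Ignition mass of stage 1 = 121,000+14,900 + 20,800+1,950 + 3,150 = 161,800 kg.
Stage 1: m₀ = 161,800 kg, m_f = 161,800 − 121,000 = 40,800 kg; Δv = 293×9.81×ln(3.966) = 2874.3×1.3777 ≈ 3960 m/s.
Stage 2: m₀ = 25,900 kg, m_f = 25,900 − 20,800 = 5,100 kg; Δv = 316×9.81×ln(5.078) = 3100.0×1.6250 ≈ 5037 m/s.
Total Δv = 3960 + 5037 = 8997 m/s.

Δv ≈ 9.00 km/s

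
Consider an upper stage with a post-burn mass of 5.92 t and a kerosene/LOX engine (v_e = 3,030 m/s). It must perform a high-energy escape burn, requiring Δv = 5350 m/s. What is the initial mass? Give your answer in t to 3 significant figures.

m₀/m_f = exp(Δv / v_e) = exp(5350 / 3030.0) = exp(1.7657) = 5.8455.
m₀ = m_f × 5.8455 = 5.92 × 5.8455 = 34.6054 t.

initial mass ≈ 34.6 t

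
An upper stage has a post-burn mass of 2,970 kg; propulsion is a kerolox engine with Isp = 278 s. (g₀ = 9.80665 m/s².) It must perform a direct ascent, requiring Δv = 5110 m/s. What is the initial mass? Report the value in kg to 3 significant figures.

v_e = Isp · g₀ = 278 × 9.80665 = 2726.2 m/s.
From the ideal rocket equation, m₀/m_f = exp(Δv / v_e) = exp(5110 / 2726.2) = exp(1.8744) = 6.5167.
m₀ = m_f × 6.5167 = 2,970 × 6.5167 = 19,354.6 kg.

initial mass ≈ 19400 kg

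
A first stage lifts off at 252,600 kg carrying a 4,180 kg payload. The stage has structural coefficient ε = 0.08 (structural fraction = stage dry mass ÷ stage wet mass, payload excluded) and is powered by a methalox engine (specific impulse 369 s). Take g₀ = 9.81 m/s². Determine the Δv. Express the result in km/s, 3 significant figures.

Stage wet mass = m₀ − payload = 252,600 − 4,180 = 248,420 kg.
Stage dry mass = ε × stage wet mass = 0.08 × 248,420 = 19,873.6 kg.
Burnout mass m_f = stage dry + payload = 19,873.6 + 4,180 = 24,053.6 kg.
v_e = Isp · g₀ = 369 × 9.81 = 3619.9 m/s.
By the Tsiolkovsky rocket equation, Δv = v_e · ln(252,600/24,053.6) = 3619.9 × ln(10.5) = 3619.9 × 2.3515 ≈ 8512 m/s.

Δv ≈ 8.51 km/s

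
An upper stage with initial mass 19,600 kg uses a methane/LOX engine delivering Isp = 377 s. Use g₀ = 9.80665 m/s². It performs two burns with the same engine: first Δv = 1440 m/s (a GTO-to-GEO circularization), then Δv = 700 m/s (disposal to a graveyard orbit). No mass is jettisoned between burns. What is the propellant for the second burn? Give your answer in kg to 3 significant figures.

propellant for the second burn ≈ 2290 kg

v_e = Isp · g₀ = 377 × 9.80665 = 3697.1 m/s.
After the first burn: m = 19600 × exp(−1440/3697.1) = 19600 × 0.67740 = 13,277 kg.
After the second burn: m = 13,277 × exp(−700/3697.1) = 13,277 × 0.82751 = 10,986.9 kg.
Second-burn propellant = 13,277 − 10,986.9 = 2,290.1 kg.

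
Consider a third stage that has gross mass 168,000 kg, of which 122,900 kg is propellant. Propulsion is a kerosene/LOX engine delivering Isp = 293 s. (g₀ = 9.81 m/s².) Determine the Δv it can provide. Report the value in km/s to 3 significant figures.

v_e = Isp · g₀ = 293 × 9.81 = 2874.3 m/s.
m_f = m₀ − m_prop = 168,000 − 122,900 = 45,100 kg.
Δv = v_e · ln(m₀/m_f) = 2874.3 × ln(3.725) = 2874.3 × 1.3151 ≈ 3780.0 m/s.

Δv ≈ 3.78 km/s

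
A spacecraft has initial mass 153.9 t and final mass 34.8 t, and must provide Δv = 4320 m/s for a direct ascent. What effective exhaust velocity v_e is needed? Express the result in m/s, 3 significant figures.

ln(m₀/m_f) = ln(153900/34800) = ln(4.422) = 1.4867.
v_e = Δv / ln(m₀/m_f) = 4320 / 1.4867 = 2905.8 m/s.

v_e ≈ 2910 m/s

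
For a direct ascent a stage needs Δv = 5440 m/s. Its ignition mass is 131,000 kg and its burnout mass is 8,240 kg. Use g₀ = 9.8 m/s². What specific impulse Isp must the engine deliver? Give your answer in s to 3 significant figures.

Isp ≈ 201 s

ln(m₀/m_f) = ln(131000/8240) = ln(15.9) = 2.7662.
Using Δv = v_e ln(m₀/m_f): v_e = Δv / ln(m₀/m_f) = 5440 / 2.7662 = 1966.6 m/s.
Isp = v_e / g₀ = 1966.6 / 9.8 = 200.7 s.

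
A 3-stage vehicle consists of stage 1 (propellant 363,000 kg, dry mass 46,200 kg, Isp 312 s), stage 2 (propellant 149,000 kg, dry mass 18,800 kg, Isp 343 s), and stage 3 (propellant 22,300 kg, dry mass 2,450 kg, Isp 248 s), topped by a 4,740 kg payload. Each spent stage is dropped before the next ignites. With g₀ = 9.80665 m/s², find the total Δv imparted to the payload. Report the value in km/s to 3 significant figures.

Ignition mass of stage 1 = 363,000+46,200 + 149,000+18,800 + 22,300+2,450 + 4,740 = 606,490 kg.
Stage 1: m₀ = 606,490 kg, m_f = 606,490 − 363,000 = 243,490 kg; Δv = 312×9.80665×ln(2.491) = 3059.7×0.9126 ≈ 2792 m/s.
Stage 2: m₀ = 197,290 kg, m_f = 197,290 − 149,000 = 48,290 kg; Δv = 343×9.80665×ln(4.086) = 3363.7×1.4075 ≈ 4734 m/s.
Stage 3: m₀ = 29,490 kg, m_f = 29,490 − 22,300 = 7,190 kg; Δv = 248×9.80665×ln(4.102) = 2432.0×1.4114 ≈ 3432 m/s.
Total Δv = 2792 + 4734 + 3432 = 10958 m/s.

Δv ≈ 11.0 km/s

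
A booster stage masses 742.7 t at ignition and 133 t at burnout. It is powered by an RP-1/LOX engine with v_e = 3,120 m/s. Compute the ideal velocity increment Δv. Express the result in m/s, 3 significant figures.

Δv ≈ 5370 m/s

Rocket equation: Δv = v_e · ln(m₀/m_f) = 3120.0 × ln(5.584) = 3120.0 × 1.7199 ≈ 5366.2 m/s.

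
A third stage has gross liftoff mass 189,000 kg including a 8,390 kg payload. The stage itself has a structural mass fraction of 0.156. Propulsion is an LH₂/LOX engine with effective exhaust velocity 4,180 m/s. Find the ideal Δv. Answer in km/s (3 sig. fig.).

Δv ≈ 6.87 km/s

Stage wet mass = m₀ − payload = 189,000 − 8,390 = 180,610 kg.
Stage dry mass = ε × stage wet mass = 0.156 × 180,610 = 28,175.2 kg.
Burnout mass m_f = stage dry + payload = 28,175.2 + 8,390 = 36,565.2 kg.
Δv = v_e · ln(189,000/36,565.2) = 4180.0 × ln(5.169) = 4180.0 × 1.6427 ≈ 6866 m/s.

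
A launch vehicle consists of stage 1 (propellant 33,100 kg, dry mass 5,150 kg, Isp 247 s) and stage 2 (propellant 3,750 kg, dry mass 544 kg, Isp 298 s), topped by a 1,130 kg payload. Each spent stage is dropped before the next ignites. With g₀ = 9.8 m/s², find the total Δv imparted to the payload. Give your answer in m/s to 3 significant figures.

Ignition mass of stage 1 = 33,100+5,150 + 3,750+544 + 1,130 = 43,674 kg.
Stage 1: m₀ = 43,674 kg, m_f = 43,674 − 33,100 = 10,574 kg; Δv = 247×9.8×ln(4.13) = 2420.6×1.4184 ≈ 3433 m/s.
Stage 2: m₀ = 5,424 kg, m_f = 5,424 − 3,750 = 1,674 kg; Δv = 298×9.8×ln(3.24) = 2920.4×1.1756 ≈ 3433 m/s.
Total Δv = 3433 + 3433 = 6866 m/s.

Δv ≈ 6870 m/s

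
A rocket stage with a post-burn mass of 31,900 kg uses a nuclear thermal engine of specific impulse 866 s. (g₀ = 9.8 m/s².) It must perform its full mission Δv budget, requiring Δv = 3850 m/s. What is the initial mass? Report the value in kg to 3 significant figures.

v_e = Isp · g₀ = 866 × 9.8 = 8486.8 m/s.
Using Δv = v_e ln(m₀/m_f): m₀/m_f = exp(Δv / v_e) = exp(3850 / 8486.8) = exp(0.4536) = 1.5740.
m₀ = m_f × 1.5740 = 31,900 × 1.5740 = 50,210.6 kg.

initial mass ≈ 50200 kg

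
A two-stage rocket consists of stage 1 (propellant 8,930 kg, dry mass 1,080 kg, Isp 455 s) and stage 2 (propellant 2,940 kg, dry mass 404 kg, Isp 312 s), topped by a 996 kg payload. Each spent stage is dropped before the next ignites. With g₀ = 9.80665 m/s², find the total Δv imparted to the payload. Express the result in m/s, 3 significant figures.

Ignition mass of stage 1 = 8,930+1,080 + 2,940+404 + 996 = 14,350 kg.
Stage 1: m₀ = 14,350 kg, m_f = 14,350 − 8,930 = 5,420 kg; Δv = 455×9.80665×ln(2.648) = 4462.0×0.9737 ≈ 4344 m/s.
Stage 2: m₀ = 4,340 kg, m_f = 4,340 − 2,940 = 1,400 kg; Δv = 312×9.80665×ln(3.1) = 3059.7×1.1314 ≈ 3462 m/s.
Total Δv = 4344 + 3462 = 7806 m/s.

Δv ≈ 7810 m/s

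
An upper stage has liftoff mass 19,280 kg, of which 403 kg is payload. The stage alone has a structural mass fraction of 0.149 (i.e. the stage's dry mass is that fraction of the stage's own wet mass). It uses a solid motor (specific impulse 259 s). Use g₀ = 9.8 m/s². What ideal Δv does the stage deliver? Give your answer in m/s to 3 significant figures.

Δv ≈ 4550 m/s

Stage wet mass = m₀ − payload = 19,280 − 403 = 18,877 kg.
Stage dry mass = ε × stage wet mass = 0.149 × 18,877 = 2,812.67 kg.
Burnout mass m_f = stage dry + payload = 2,812.67 + 403 = 3,215.67 kg.
v_e = Isp · g₀ = 259 × 9.8 = 2538.2 m/s.
Using Δv = v_e ln(m₀/m_f): Δv = v_e · ln(19,280/3,215.67) = 2538.2 × ln(5.996) = 2538.2 × 1.7910 ≈ 4546 m/s.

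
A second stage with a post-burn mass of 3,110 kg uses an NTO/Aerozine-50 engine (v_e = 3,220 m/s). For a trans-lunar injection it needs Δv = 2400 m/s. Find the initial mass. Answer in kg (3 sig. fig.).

initial mass ≈ 6550 kg

m₀/m_f = exp(Δv / v_e) = exp(2400 / 3220.0) = exp(0.7453) = 2.1072.
m₀ = m_f × 2.1072 = 3,110 × 2.1072 = 6,553.39 kg.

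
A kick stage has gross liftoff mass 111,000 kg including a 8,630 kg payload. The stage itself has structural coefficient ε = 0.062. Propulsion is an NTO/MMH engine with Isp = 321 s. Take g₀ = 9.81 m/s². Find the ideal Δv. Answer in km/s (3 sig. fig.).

Stage wet mass = m₀ − payload = 111,000 − 8,630 = 102,370 kg.
Stage dry mass = ε × stage wet mass = 0.062 × 102,370 = 6,346.94 kg.
Burnout mass m_f = stage dry + payload = 6,346.94 + 8,630 = 14,976.94 kg.
v_e = Isp · g₀ = 321 × 9.81 = 3149.0 m/s.
From the ideal rocket equation, Δv = v_e · ln(111,000/14,976.94) = 3149.0 × ln(7.411) = 3149.0 × 2.0030 ≈ 6308 m/s.

Δv ≈ 6.31 km/s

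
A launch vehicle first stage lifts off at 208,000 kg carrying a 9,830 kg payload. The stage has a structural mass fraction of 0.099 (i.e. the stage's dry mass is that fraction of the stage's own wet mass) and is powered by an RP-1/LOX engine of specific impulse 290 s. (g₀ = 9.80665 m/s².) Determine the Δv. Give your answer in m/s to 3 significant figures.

Stage wet mass = m₀ − payload = 208,000 − 9,830 = 198,170 kg.
Stage dry mass = ε × stage wet mass = 0.099 × 198,170 = 19,618.8 kg.
Burnout mass m_f = stage dry + payload = 19,618.8 + 9,830 = 29,448.8 kg.
v_e = Isp · g₀ = 290 × 9.80665 = 2843.9 m/s.
Δv = v_e · ln(208,000/29,448.8) = 2843.9 × ln(7.063) = 2843.9 × 1.9549 ≈ 5560 m/s.

Δv ≈ 5560 m/s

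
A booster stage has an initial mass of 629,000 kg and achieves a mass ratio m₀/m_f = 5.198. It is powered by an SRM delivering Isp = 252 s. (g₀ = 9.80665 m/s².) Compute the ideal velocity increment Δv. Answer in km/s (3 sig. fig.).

Δv ≈ 4.07 km/s

v_e = Isp · g₀ = 252 × 9.80665 = 2471.3 m/s.
Δv = v_e · ln(5.198) = 2471.3 × 1.6483 ≈ 4073.3 m/s.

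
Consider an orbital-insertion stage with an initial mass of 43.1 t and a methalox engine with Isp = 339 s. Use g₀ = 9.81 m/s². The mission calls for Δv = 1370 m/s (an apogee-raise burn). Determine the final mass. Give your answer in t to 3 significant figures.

final mass ≈ 28.5 t

v_e = Isp · g₀ = 339 × 9.81 = 3325.6 m/s.
m₀/m_f = exp(Δv / v_e) = exp(1370 / 3325.6) = exp(0.4120) = 1.5098.
m_f = m₀ / 1.5098 = 43.1 / 1.5098 = 28.5468 t.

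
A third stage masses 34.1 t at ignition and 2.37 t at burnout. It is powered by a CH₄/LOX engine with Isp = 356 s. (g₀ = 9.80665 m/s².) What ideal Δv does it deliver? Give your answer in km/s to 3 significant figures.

v_e = Isp · g₀ = 356 × 9.80665 = 3491.2 m/s.
Δv = v_e · ln(m₀/m_f) = 3491.2 × ln(14.39) = 3491.2 × 2.6664 ≈ 9308.9 m/s.

Δv ≈ 9.31 km/s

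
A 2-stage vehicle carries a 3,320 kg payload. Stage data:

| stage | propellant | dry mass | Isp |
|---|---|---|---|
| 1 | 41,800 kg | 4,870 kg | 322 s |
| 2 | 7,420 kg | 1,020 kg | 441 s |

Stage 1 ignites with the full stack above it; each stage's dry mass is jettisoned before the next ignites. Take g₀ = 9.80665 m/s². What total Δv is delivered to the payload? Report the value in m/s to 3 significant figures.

Δv ≈ 8280 m/s

Ignition mass of stage 1 = 41,800+4,870 + 7,420+1,020 + 3,320 = 58,430 kg.
Stage 1: m₀ = 58,430 kg, m_f = 58,430 − 41,800 = 16,630 kg; Δv = 322×9.80665×ln(3.514) = 3157.7×1.2566 ≈ 3968 m/s.
Stage 2: m₀ = 11,760 kg, m_f = 11,760 − 7,420 = 4,340 kg; Δv = 441×9.80665×ln(2.71) = 4324.7×0.9968 ≈ 4311 m/s.
Total Δv = 3968 + 4311 = 8279 m/s.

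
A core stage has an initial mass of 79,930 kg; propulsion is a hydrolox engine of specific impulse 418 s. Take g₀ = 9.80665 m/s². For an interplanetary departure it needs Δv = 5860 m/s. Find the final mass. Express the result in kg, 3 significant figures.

final mass ≈ 19100 kg

v_e = Isp · g₀ = 418 × 9.80665 = 4099.2 m/s.
By the Tsiolkovsky rocket equation, m₀/m_f = exp(Δv / v_e) = exp(5860 / 4099.2) = exp(1.4296) = 4.1768.
m_f = m₀ / 4.1768 = 79,930 / 4.1768 = 19,136.7 kg.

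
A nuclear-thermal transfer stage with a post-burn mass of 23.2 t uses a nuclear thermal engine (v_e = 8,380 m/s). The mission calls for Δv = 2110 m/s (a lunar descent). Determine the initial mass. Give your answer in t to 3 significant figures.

initial mass ≈ 29.8 t

By the Tsiolkovsky rocket equation, m₀/m_f = exp(Δv / v_e) = exp(2110 / 8380.0) = exp(0.2518) = 1.2863.
m₀ = m_f × 1.2863 = 23.2 × 1.2863 = 29.8422 t.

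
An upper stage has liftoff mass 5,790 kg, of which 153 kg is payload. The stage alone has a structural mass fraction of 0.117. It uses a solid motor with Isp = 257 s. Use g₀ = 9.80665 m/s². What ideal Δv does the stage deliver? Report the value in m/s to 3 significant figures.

Stage wet mass = m₀ − payload = 5,790 − 153 = 5,637 kg.
Stage dry mass = ε × stage wet mass = 0.117 × 5,637 = 659.529 kg.
Burnout mass m_f = stage dry + payload = 659.529 + 153 = 812.529 kg.
v_e = Isp · g₀ = 257 × 9.80665 = 2520.3 m/s.
Δv = v_e · ln(5,790/812.529) = 2520.3 × ln(7.126) = 2520.3 × 1.9637 ≈ 4949 m/s.

Δv ≈ 4950 m/s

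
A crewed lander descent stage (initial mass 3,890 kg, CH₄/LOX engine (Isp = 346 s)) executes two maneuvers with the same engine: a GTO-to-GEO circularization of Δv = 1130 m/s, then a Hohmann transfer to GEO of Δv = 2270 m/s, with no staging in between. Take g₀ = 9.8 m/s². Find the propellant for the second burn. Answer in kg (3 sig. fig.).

v_e = Isp · g₀ = 346 × 9.8 = 3390.8 m/s.
After the first burn: m = 3890 × exp(−1130/3390.8) = 3890 × 0.71659 = 2,787.54 kg.
After the second burn: m = 2,787.54 × exp(−2270/3390.8) = 2,787.54 × 0.51199 = 1,427.19 kg.
Second-burn propellant = 2,787.54 − 1,427.19 = 1,360.35 kg.

propellant for the second burn ≈ 1360 kg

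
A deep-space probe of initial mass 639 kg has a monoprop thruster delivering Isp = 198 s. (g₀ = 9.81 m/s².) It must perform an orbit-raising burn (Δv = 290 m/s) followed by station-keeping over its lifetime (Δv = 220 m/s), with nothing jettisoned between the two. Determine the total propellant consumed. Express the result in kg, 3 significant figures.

total propellant consumed ≈ 148 kg

v_e = Isp · g₀ = 198 × 9.81 = 1942.4 m/s.
After the first burn: m = 639 × exp(−290/1942.4) = 639 × 0.86131 = 550.377 kg.
After the second burn: m = 550.377 × exp(−220/1942.4) = 550.377 × 0.89292 = 491.443 kg.
Total propellant = m₀ − m_final = 639 − 491.443 = 147.557 kg.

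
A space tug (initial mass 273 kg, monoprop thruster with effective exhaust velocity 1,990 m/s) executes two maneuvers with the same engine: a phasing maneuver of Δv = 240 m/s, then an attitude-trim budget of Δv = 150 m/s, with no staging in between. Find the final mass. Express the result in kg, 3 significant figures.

final mass ≈ 224 kg

After the first burn: m = 273 × exp(−240/1990.0) = 273 × 0.88639 = 241.984 kg.
After the second burn: m = 241.984 × exp(−150/1990.0) = 241.984 × 0.92739 = 224.414 kg.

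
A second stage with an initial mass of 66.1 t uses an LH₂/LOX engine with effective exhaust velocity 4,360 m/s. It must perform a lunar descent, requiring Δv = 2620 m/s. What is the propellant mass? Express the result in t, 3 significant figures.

Rocket equation: m₀/m_f = exp(Δv / v_e) = exp(2620 / 4360.0) = exp(0.6009) = 1.8238.
m_f = 66.1 / 1.8238 = 36.243 t, so propellant = m₀ − m_f = 66.1 − 36.243 = 29.857 t.

propellant mass ≈ 29.9 t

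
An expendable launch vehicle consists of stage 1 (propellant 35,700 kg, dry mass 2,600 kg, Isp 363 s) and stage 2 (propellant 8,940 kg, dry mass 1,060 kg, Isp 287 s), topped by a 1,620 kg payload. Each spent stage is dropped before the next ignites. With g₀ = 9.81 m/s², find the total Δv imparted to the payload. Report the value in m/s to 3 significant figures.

Δv ≈ 8600 m/s

Ignition mass of stage 1 = 35,700+2,600 + 8,940+1,060 + 1,620 = 49,920 kg.
Stage 1: m₀ = 49,920 kg, m_f = 49,920 − 35,700 = 14,220 kg; Δv = 363×9.81×ln(3.511) = 3561.0×1.2558 ≈ 4472 m/s.
Stage 2: m₀ = 11,620 kg, m_f = 11,620 − 8,940 = 2,680 kg; Δv = 287×9.81×ln(4.336) = 2815.5×1.4669 ≈ 4130 m/s.
Total Δv = 4472 + 4130 = 8602 m/s.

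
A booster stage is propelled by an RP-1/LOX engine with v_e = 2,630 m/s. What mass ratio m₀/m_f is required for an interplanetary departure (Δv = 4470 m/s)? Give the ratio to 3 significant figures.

mass ratio ≈ 5.47

Rocket equation: m₀/m_f = exp(Δv / v_e) = exp(4470 / 2630.0) = exp(1.6996) = 5.4719.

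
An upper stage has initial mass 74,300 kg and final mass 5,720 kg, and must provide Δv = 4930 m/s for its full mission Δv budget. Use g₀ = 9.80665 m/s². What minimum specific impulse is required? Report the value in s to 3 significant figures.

Isp ≈ 196 s

ln(m₀/m_f) = ln(74300/5720) = ln(12.99) = 2.5641.
v_e = Δv / ln(m₀/m_f) = 4930 / 2.5641 = 1922.7 m/s.
Isp = v_e / g₀ = 1922.7 / 9.80665 = 196.1 s.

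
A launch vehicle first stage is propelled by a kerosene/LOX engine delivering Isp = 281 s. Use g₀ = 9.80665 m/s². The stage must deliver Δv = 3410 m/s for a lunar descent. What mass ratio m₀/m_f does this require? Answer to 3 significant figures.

mass ratio ≈ 3.45

v_e = Isp · g₀ = 281 × 9.80665 = 2755.7 m/s.
By the Tsiolkovsky rocket equation, m₀/m_f = exp(Δv / v_e) = exp(3410 / 2755.7) = exp(1.2374) = 3.4468.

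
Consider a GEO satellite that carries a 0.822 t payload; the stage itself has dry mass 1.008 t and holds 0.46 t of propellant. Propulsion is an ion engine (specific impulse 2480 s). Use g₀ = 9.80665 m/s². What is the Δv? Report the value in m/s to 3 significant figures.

v_e = Isp · g₀ = 2480 × 9.80665 = 24320.5 m/s.
m₀ = payload + dry + propellant = 0.822 + 1.008 + 0.46 = 2.29 t.
m_f = payload + dry = 0.822 + 1.008 = 1.83 t.
By the Tsiolkovsky rocket equation, Δv = v_e · ln(m₀/m_f) = 24320.5 × ln(1.251) = 24320.5 × 0.2242 ≈ 5453.5 m/s.

Δv ≈ 5450 m/s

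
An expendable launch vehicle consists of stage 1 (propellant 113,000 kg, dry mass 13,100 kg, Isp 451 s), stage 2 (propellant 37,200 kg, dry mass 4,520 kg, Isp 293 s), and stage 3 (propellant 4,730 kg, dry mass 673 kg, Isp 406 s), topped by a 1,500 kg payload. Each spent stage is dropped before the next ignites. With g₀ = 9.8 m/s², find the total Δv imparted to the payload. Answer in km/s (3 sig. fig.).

Ignition mass of stage 1 = 113,000+13,100 + 37,200+4,520 + 4,730+673 + 1,500 = 174,723 kg.
Stage 1: m₀ = 174,723 kg, m_f = 174,723 − 113,000 = 61,723 kg; Δv = 451×9.8×ln(2.831) = 4419.8×1.0405 ≈ 4599 m/s.
Stage 2: m₀ = 48,623 kg, m_f = 48,623 − 37,200 = 11,423 kg; Δv = 293×9.8×ln(4.257) = 2871.4×1.4485 ≈ 4159 m/s.
Stage 3: m₀ = 6,903 kg, m_f = 6,903 − 4,730 = 2,173 kg; Δv = 406×9.8×ln(3.177) = 3978.8×1.1558 ≈ 4599 m/s.
Total Δv = 4599 + 4159 + 4599 = 13357 m/s.

Δv ≈ 13.4 km/s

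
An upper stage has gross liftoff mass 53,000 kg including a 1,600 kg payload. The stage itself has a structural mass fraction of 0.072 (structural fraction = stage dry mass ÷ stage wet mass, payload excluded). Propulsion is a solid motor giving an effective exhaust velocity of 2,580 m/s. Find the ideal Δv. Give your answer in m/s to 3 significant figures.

Stage wet mass = m₀ − payload = 53,000 − 1,600 = 51,400 kg.
Stage dry mass = ε × stage wet mass = 0.072 × 51,400 = 3,700.8 kg.
Burnout mass m_f = stage dry + payload = 3,700.8 + 1,600 = 5,300.8 kg.
Δv = v_e · ln(53,000/5,300.8) = 2580.0 × ln(9.998) = 2580.0 × 2.3024 ≈ 5940 m/s.

Δv ≈ 5940 m/s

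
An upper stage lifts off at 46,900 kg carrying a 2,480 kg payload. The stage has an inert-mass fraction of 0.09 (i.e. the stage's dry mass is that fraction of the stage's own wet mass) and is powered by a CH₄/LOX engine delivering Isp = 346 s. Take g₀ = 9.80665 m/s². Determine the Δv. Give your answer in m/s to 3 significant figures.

Stage wet mass = m₀ − payload = 46,900 − 2,480 = 44,420 kg.
Stage dry mass = ε × stage wet mass = 0.09 × 44,420 = 3,997.8 kg.
Burnout mass m_f = stage dry + payload = 3,997.8 + 2,480 = 6,477.8 kg.
v_e = Isp · g₀ = 346 × 9.80665 = 3393.1 m/s.
Rocket equation: Δv = v_e · ln(46,900/6,477.8) = 3393.1 × ln(7.24) = 3393.1 × 1.9796 ≈ 6717 m/s.

Δv ≈ 6720 m/s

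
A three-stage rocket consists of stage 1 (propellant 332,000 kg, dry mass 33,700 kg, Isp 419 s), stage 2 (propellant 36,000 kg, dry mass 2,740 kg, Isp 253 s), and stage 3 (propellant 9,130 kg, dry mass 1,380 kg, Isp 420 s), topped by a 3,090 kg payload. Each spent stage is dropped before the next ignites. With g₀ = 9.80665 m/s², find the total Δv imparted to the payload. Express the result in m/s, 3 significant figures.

Ignition mass of stage 1 = 332,000+33,700 + 36,000+2,740 + 9,130+1,380 + 3,090 = 418,040 kg.
Stage 1: m₀ = 418,040 kg, m_f = 418,040 − 332,000 = 86,040 kg; Δv = 419×9.80665×ln(4.859) = 4109.0×1.5808 ≈ 6495 m/s.
Stage 2: m₀ = 52,340 kg, m_f = 52,340 − 36,000 = 16,340 kg; Δv = 253×9.80665×ln(3.203) = 2481.1×1.1641 ≈ 2888 m/s.
Stage 3: m₀ = 13,600 kg, m_f = 13,600 − 9,130 = 4,470 kg; Δv = 420×9.80665×ln(3.043) = 4118.8×1.1127 ≈ 4583 m/s.
Total Δv = 6495 + 2888 + 4583 = 13966 m/s.

Δv ≈ 14000 m/s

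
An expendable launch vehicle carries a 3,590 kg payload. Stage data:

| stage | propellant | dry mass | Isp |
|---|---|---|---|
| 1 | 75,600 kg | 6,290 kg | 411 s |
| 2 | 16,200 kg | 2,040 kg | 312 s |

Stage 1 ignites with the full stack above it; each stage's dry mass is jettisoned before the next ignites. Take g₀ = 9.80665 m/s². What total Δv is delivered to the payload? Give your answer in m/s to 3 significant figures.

Ignition mass of stage 1 = 75,600+6,290 + 16,200+2,040 + 3,590 = 103,720 kg.
Stage 1: m₀ = 103,720 kg, m_f = 103,720 − 75,600 = 28,120 kg; Δv = 411×9.80665×ln(3.688) = 4030.5×1.3052 ≈ 5261 m/s.
Stage 2: m₀ = 21,830 kg, m_f = 21,830 − 16,200 = 5,630 kg; Δv = 312×9.80665×ln(3.877) = 3059.7×1.3552 ≈ 4146 m/s.
Total Δv = 5261 + 4146 = 9407 m/s.

Δv ≈ 9410 m/s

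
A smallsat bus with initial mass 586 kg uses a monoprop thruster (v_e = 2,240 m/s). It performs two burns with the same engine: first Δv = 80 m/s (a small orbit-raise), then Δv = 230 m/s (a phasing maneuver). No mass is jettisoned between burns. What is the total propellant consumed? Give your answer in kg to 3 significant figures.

total propellant consumed ≈ 75.7 kg

After the first burn: m = 586 × exp(−80/2240.0) = 586 × 0.96492 = 565.443 kg.
After the second burn: m = 565.443 × exp(−230/2240.0) = 565.443 × 0.90242 = 510.267 kg.
Total propellant = m₀ − m_final = 586 − 510.267 = 75.733 kg.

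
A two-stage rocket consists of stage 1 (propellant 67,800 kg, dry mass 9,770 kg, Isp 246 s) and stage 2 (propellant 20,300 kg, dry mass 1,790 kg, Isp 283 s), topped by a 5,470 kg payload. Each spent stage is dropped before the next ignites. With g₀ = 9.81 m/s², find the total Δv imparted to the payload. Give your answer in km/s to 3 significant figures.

Ignition mass of stage 1 = 67,800+9,770 + 20,300+1,790 + 5,470 = 105,130 kg.
Stage 1: m₀ = 105,130 kg, m_f = 105,130 − 67,800 = 37,330 kg; Δv = 246×9.81×ln(2.816) = 2413.3×1.0354 ≈ 2499 m/s.
Stage 2: m₀ = 27,560 kg, m_f = 27,560 − 20,300 = 7,260 kg; Δv = 283×9.81×ln(3.796) = 2776.2×1.3340 ≈ 3703 m/s.
Total Δv = 2499 + 3703 = 6202 m/s.

Δv ≈ 6.20 km/s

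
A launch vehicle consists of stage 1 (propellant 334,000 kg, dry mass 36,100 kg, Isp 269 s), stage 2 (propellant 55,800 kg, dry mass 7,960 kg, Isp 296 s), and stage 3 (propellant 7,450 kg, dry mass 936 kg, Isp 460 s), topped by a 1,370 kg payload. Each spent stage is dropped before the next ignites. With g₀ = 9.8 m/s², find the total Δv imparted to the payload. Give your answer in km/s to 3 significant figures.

Ignition mass of stage 1 = 334,000+36,100 + 55,800+7,960 + 7,450+936 + 1,370 = 443,616 kg.
Stage 1: m₀ = 443,616 kg, m_f = 443,616 − 334,000 = 109,616 kg; Δv = 269×9.8×ln(4.047) = 2636.2×1.3980 ≈ 3685 m/s.
Stage 2: m₀ = 73,516 kg, m_f = 73,516 − 55,800 = 17,716 kg; Δv = 296×9.8×ln(4.15) = 2900.8×1.4230 ≈ 4128 m/s.
Stage 3: m₀ = 9,756 kg, m_f = 9,756 − 7,450 = 2,306 kg; Δv = 460×9.8×ln(4.231) = 4508.0×1.4424 ≈ 6502 m/s.
Total Δv = 3685 + 4128 + 6502 = 14315 m/s.

Δv ≈ 14.3 km/s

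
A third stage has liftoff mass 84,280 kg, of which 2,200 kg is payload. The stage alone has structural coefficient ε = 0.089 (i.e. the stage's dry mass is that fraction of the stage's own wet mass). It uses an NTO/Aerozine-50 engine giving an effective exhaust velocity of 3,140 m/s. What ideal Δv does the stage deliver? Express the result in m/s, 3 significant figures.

Δv ≈ 6850 m/s

Stage wet mass = m₀ − payload = 84,280 − 2,200 = 82,080 kg.
Stage dry mass = ε × stage wet mass = 0.089 × 82,080 = 7,305.12 kg.
Burnout mass m_f = stage dry + payload = 7,305.12 + 2,200 = 9,505.12 kg.
Δv = v_e · ln(84,280/9,505.12) = 3140.0 × ln(8.867) = 3140.0 × 2.1823 ≈ 6852 m/s.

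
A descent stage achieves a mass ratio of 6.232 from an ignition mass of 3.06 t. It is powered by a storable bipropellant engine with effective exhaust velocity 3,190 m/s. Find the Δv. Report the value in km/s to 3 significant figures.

Using Δv = v_e ln(m₀/m_f): Δv = v_e · ln(6.232) = 3190.0 × 1.8297 ≈ 5836.7 m/s.

Δv ≈ 5.84 km/s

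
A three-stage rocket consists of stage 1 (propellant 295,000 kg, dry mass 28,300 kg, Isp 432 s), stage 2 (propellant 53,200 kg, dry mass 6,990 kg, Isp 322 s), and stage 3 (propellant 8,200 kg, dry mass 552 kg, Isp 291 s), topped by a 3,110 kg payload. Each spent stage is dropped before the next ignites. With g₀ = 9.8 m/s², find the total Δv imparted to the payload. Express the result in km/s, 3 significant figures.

Δv ≈ 13.4 km/s

Ignition mass of stage 1 = 295,000+28,300 + 53,200+6,990 + 8,200+552 + 3,110 = 395,352 kg.
Stage 1: m₀ = 395,352 kg, m_f = 395,352 − 295,000 = 100,352 kg; Δv = 432×9.8×ln(3.94) = 4233.6×1.3711 ≈ 5805 m/s.
Stage 2: m₀ = 72,052 kg, m_f = 72,052 − 53,200 = 18,852 kg; Δv = 322×9.8×ln(3.822) = 3155.6×1.3408 ≈ 4231 m/s.
Stage 3: m₀ = 11,862 kg, m_f = 11,862 − 8,200 = 3,662 kg; Δv = 291×9.8×ln(3.239) = 2851.8×1.1753 ≈ 3352 m/s.
Total Δv = 5805 + 4231 + 3352 = 13388 m/s.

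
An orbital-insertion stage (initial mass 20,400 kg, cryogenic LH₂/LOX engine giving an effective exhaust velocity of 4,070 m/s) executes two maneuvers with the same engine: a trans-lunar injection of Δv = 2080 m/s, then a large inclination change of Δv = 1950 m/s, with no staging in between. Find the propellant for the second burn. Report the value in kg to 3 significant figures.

After the first burn: m = 20400 × exp(−2080/4070.0) = 20400 × 0.59986 = 12,237.1 kg.
After the second burn: m = 12,237.1 × exp(−1950/4070.0) = 12,237.1 × 0.61933 = 7,578.8 kg.
Second-burn propellant = 12,237.1 − 7,578.8 = 4,658.3 kg.

propellant for the second burn ≈ 4660 kg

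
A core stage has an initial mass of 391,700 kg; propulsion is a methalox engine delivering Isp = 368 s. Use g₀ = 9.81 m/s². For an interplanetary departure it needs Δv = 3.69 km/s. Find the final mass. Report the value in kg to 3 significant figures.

final mass ≈ 141000 kg

v_e = Isp · g₀ = 368 × 9.81 = 3610.1 m/s.
m₀/m_f = exp(Δv / v_e) = exp(3690 / 3610.1) = exp(1.0221) = 2.7791.
m_f = m₀ / 2.7791 = 391,700 / 2.7791 = 140,945 kg.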